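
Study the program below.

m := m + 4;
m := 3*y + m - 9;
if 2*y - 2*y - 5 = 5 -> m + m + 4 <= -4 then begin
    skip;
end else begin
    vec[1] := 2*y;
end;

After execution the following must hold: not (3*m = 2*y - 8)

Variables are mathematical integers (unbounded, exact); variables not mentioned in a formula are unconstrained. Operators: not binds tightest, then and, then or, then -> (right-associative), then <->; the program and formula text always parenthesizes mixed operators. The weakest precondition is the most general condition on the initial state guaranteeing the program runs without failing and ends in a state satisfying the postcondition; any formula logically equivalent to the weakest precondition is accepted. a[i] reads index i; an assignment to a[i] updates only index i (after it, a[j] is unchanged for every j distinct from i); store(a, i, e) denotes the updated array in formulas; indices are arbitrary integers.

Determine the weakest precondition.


Working backward. After the program, not (3*m = 2*y - 8) must hold.
Then branch requires not (3*m = 2*y - 8); else branch requires not (3*m = 2*y - 8).
Before the if: not (3*m = 2*y - 8)
Before m := 3*y + m - 9: not (3*m + 7*y = 19)
Before m := m + 4: not (3*m + 7*y = 7)
Answer: WP = not (3*m + 7*y = 7)


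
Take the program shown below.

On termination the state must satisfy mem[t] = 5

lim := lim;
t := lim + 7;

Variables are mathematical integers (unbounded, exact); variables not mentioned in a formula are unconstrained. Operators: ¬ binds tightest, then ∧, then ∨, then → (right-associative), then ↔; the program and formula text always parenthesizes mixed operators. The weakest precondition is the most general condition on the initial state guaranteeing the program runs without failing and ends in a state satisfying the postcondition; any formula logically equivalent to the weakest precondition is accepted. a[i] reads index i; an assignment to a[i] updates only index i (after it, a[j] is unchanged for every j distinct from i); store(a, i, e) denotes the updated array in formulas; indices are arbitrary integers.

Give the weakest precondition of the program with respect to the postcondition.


Working backward. After the program, mem[t] = 5 must hold.
Before t := lim + 7: mem[lim + 7] = 5
Before lim := lim: mem[lim + 7] = 5
Answer: WP = mem[lim + 7] = 5


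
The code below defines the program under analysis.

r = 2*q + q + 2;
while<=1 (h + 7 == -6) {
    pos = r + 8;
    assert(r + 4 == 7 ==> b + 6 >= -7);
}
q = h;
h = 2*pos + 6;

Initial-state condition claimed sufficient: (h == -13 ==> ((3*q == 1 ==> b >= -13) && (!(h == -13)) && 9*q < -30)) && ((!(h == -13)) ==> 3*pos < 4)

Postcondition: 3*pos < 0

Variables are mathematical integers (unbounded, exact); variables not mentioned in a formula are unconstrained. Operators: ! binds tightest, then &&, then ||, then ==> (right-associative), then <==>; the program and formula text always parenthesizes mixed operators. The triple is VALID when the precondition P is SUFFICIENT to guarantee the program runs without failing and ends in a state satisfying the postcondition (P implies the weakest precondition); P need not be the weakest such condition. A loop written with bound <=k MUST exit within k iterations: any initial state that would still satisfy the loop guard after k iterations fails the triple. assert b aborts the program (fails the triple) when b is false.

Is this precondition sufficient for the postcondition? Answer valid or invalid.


Working backward. After the program, 3*pos < 0 must hold.
Before h := 2*pos + 6: 3*pos < 0
Before q := h: 3*pos < 0
Before the loop (bound <=1), unroll the exhaustion recursion (WP_0 = exit-now case; WP_j = one more guarded iteration, up to j = 1):
  WP_0: (!(h == -13)) && 3*pos < 0
  WP_1: (h == -13 ==> ((r == 3 ==> b >= -13) && (!(h == -13)) && 3*r < -24)) && ((!(h == -13)) ==> 3*pos < 0)
So before the loop: (h == -13 ==> ((r == 3 ==> b >= -13) && (!(h == -13)) && 3*r < -24)) && ((!(h == -13)) ==> 3*pos < 0)
Before r := 2*q + q + 2: (h == -13 ==> ((3*q == 1 ==> b >= -13) && (!(h == -13)) && 9*q < -30)) && ((!(h == -13)) ==> 3*pos < 0)
The weakest precondition is (h == -13 ==> ((3*q == 1 ==> b >= -13) && (!(h == -13)) && 9*q < -30)) && ((!(h == -13)) ==> 3*pos < 0).
Check whether (h == -13 ==> ((3*q == 1 ==> b >= -13) && (!(h == -13)) && 9*q < -30)) && ((!(h == -13)) ==> 3*pos < 4) implies it.
Countermodel: at the initial state b = 0, h = -12, pos = 0, q = 0, the precondition holds but the weakest precondition fails.
Answer: invalid


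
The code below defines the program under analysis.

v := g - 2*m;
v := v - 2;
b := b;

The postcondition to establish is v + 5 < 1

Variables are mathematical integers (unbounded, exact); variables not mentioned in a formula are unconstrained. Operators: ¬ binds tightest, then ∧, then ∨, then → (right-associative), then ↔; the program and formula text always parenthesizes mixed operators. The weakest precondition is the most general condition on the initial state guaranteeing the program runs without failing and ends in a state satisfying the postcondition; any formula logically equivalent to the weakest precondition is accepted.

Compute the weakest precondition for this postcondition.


Working backward. After the program, the postcondition v + 5 < 1 must hold; in canonical form it is v < -4.
Before b := b: v < -4
Before v := v - 2: v < -2
Before v := g - 2*m: g < 2*m - 2
Answer: WP = g < 2*m - 2


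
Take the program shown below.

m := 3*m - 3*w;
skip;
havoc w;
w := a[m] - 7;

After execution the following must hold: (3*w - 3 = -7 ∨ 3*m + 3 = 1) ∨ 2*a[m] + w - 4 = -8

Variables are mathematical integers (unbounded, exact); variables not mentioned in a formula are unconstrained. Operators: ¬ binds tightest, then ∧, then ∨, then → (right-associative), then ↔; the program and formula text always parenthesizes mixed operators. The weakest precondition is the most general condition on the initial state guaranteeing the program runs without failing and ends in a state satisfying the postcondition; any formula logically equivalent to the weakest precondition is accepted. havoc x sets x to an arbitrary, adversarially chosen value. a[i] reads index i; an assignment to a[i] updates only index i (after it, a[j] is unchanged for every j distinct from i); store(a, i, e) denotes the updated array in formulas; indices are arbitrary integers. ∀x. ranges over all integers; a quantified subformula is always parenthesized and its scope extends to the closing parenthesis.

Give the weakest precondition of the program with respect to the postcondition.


Working backward. After the program, the postcondition (3*w - 3 = -7 ∨ 3*m + 3 = 1) ∨ 2*a[m] + w - 4 = -8 must hold; in canonical form it is 3*w = -4 ∨ 3*m = -2 ∨ 2*a[m] + w = -4.
Before w := a[m] - 7: 3*a[m] = 17 ∨ 3*m = -2 ∨ 3*a[m] = 3
Before havoc w: 3*a[m] = 17 ∨ 3*m = -2 ∨ 3*a[m] = 3
Before skip: 3*a[m] = 17 ∨ 3*m = -2 ∨ 3*a[m] = 3
Before m := 3*m - 3*w: 3*a[3*m - 3*w] = 17 ∨ 9*m = 9*w - 2 ∨ 3*a[3*m - 3*w] = 3
Answer: WP = 3*a[3*m - 3*w] = 17 ∨ 9*m = 9*w - 2 ∨ 3*a[3*m - 3*w] = 3


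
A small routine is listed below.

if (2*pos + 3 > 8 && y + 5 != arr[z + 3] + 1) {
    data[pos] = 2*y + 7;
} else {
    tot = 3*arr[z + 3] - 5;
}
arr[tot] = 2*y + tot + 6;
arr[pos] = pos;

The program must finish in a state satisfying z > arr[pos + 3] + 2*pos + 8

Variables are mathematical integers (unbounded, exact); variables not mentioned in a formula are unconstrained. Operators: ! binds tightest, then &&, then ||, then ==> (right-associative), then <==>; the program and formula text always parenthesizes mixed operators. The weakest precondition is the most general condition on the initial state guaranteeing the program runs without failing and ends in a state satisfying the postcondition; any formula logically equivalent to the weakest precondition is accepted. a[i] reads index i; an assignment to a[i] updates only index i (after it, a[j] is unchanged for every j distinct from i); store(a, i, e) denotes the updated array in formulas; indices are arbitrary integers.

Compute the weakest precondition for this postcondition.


Working backward. After the program, z > arr[pos + 3] + 2*pos + 8 must hold.
Before arr[pos] := pos: z > store(arr, pos, pos)[pos + 3] + 2*pos + 8
Before arr[tot] := 2*y + tot + 6: z > store(store(arr, tot, tot + 2*y + 6), pos, pos)[pos + 3] + 2*pos + 8
Then branch requires z > store(store(arr, tot, tot + 2*y + 6), pos, pos)[pos + 3] + 2*pos + 8; else branch requires z > store(store(arr, 3*arr[z + 3] - 5, 3*arr[z + 3] + 2*y + 1), pos, pos)[pos + 3] + 2*pos + 8.
Before the if: ((2*pos > 5 && y != arr[z + 3] - 4) ==> z > store(store(arr, tot, tot + 2*y + 6), pos, pos)[pos + 3] + 2*pos + 8) && ((!(2*pos > 5 && y != arr[z + 3] - 4)) ==> z > store(store(arr, 3*arr[z + 3] - 5, 3*arr[z + 3] + 2*y + 1), pos, pos)[pos + 3] + 2*pos + 8)
Answer: WP = ((2*pos > 5 && y != arr[z + 3] - 4) ==> z > store(store(arr, tot, tot + 2*y + 6), pos, pos)[pos + 3] + 2*pos + 8) && ((!(2*pos > 5 && y != arr[z + 3] - 4)) ==> z > store(store(arr, 3*arr[z + 3] - 5, 3*arr[z + 3] + 2*y + 1), pos, pos)[pos + 3] + 2*pos + 8)


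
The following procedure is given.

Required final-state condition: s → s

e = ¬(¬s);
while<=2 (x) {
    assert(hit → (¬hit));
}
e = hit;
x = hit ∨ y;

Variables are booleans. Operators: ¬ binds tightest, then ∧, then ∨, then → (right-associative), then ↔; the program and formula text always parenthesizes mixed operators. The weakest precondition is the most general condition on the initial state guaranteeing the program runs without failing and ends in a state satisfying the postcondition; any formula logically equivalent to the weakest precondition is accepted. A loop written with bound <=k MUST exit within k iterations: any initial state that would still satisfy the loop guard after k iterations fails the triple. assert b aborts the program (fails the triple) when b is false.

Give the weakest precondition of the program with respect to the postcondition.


Working backward. After the program, the postcondition s → s must hold; in canonical form it is true.
Before x := hit ∨ y: true
Before e := hit: true
Before the loop (bound <=2), unroll the exhaustion recursion (WP_0 = exit-now case; WP_j = one more guarded iteration, up to j = 2):
  WP_0: ¬x
  WP_1: x → ((hit → (¬hit)) ∧ (¬x))
  WP_2: x → ((hit → (¬hit)) ∧ (x → ((hit → (¬hit)) ∧ (¬x))))
So before the loop: x → ((hit → (¬hit)) ∧ (x → ((hit → (¬hit)) ∧ (¬x))))
Before e := ¬(¬s): x → ((hit → (¬hit)) ∧ (x → ((hit → (¬hit)) ∧ (¬x))))
Answer: WP = x → ((hit → (¬hit)) ∧ (x → ((hit → (¬hit)) ∧ (¬x))))


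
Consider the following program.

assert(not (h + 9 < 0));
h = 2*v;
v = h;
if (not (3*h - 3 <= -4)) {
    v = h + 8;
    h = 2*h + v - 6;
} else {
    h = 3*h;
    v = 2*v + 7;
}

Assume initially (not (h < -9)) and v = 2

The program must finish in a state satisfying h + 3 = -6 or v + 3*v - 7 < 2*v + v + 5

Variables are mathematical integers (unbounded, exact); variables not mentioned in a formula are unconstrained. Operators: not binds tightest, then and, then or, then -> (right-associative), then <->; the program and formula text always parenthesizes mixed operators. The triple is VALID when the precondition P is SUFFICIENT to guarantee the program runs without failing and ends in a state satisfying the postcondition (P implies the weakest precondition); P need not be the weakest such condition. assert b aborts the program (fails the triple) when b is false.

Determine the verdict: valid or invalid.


Working backward. After the program, the postcondition h + 3 = -6 or v + 3*v - 7 < 2*v + v + 5 must hold; in canonical form it is h = -9 or v < 12.
Then branch requires 3*h = -11 or h < 4; else branch requires 3*h = -9 or 2*v < 5.
Before the if: ((not (3*h <= -1)) -> (3*h = -11 or h < 4)) and (3*h <= -1 -> (3*h = -9 or 2*v < 5))
Before v := h: ((not (3*h <= -1)) -> (3*h = -11 or h < 4)) and (3*h <= -1 -> (3*h = -9 or 2*h < 5))
Before h := 2*v: ((not (6*v <= -1)) -> (6*v = -11 or 2*v < 4)) and (6*v <= -1 -> (6*v = -9 or 4*v < 5))
Before assert not (h + 9 < 0): (not (h < -9)) and ((not (6*v <= -1)) -> (6*v = -11 or 2*v < 4)) and (6*v <= -1 -> (6*v = -9 or 4*v < 5))
The weakest precondition is (not (h < -9)) and ((not (6*v <= -1)) -> (6*v = -11 or 2*v < 4)) and (6*v <= -1 -> (6*v = -9 or 4*v < 5)).
Check whether (not (h < -9)) and v = 2 implies it.
Countermodel: at the initial state h = -9, v = 2, the precondition holds but the weakest precondition fails.
Answer: invalid


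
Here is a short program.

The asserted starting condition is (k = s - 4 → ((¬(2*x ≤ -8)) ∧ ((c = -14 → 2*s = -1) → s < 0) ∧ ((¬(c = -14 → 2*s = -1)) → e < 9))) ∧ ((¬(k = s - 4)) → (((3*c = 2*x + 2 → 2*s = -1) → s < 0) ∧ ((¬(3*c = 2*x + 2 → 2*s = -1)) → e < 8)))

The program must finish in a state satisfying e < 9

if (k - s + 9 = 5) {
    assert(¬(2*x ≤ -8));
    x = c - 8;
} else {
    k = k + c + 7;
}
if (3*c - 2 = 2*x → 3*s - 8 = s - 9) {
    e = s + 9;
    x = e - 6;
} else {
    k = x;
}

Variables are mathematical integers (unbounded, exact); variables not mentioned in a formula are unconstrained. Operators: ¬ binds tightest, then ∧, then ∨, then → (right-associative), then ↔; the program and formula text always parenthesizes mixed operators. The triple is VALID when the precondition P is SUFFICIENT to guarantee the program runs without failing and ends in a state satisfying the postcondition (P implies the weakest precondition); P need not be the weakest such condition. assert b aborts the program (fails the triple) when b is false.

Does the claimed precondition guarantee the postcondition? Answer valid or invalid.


Working backward. After the program, e < 9 must hold.
Then branch requires s < 0; else branch requires e < 9.
Before the if: ((3*c = 2*x + 2 → 2*s = -1) → s < 0) ∧ ((¬(3*c = 2*x + 2 → 2*s = -1)) → e < 9)
Then branch requires (¬(2*x ≤ -8)) ∧ ((c = -14 → 2*s = -1) → s < 0) ∧ ((¬(c = -14 → 2*s = -1)) → e < 9); else branch requires ((3*c = 2*x + 2 → 2*s = -1) → s < 0) ∧ ((¬(3*c = 2*x + 2 → 2*s = -1)) → e < 9).
Before the if: (k = s - 4 → ((¬(2*x ≤ -8)) ∧ ((c = -14 → 2*s = -1) → s < 0) ∧ ((¬(c = -14 → 2*s = -1)) → e < 9))) ∧ ((¬(k = s - 4)) → (((3*c = 2*x + 2 → 2*s = -1) → s < 0) ∧ ((¬(3*c = 2*x + 2 → 2*s = -1)) → e < 9)))
The weakest precondition is (k = s - 4 → ((¬(2*x ≤ -8)) ∧ ((c = -14 → 2*s = -1) → s < 0) ∧ ((¬(c = -14 → 2*s = -1)) → e < 9))) ∧ ((¬(k = s - 4)) → (((3*c = 2*x + 2 → 2*s = -1) → s < 0) ∧ ((¬(3*c = 2*x + 2 → 2*s = -1)) → e < 9))).
Check whether (k = s - 4 → ((¬(2*x ≤ -8)) ∧ ((c = -14 → 2*s = -1) → s < 0) ∧ ((¬(c = -14 → 2*s = -1)) → e < 9))) ∧ ((¬(k = s - 4)) → (((3*c = 2*x + 2 → 2*s = -1) → s < 0) ∧ ((¬(3*c = 2*x + 2 → 2*s = -1)) → e < 8))) implies it.
Every state satisfying the precondition satisfies the weakest precondition: the implication holds.
Answer: valid


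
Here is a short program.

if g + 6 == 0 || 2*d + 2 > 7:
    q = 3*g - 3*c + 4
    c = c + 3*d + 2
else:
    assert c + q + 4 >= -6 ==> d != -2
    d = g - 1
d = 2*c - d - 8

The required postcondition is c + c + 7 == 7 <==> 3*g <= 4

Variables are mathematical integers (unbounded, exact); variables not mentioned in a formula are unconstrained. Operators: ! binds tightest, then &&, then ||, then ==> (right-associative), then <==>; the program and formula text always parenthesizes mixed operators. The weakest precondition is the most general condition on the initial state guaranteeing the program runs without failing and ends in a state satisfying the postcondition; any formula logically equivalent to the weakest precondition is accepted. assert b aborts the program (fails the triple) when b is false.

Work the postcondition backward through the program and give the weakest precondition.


Working backward. After the program, the postcondition c + c + 7 == 7 <==> 3*g <= 4 must hold; in canonical form it is 2*c == 0 <==> 3*g <= 4.
Before d := 2*c - d - 8: 2*c == 0 <==> 3*g <= 4
Then branch requires 2*c + 6*d == -4 <==> 3*g <= 4; else branch requires (c + q >= -10 ==> d != -2) && (2*c == 0 <==> 3*g <= 4).
Before the if: ((g == -6 || 2*d > 5) ==> (2*c + 6*d == -4 <==> 3*g <= 4)) && ((!(g == -6 || 2*d > 5)) ==> ((c + q >= -10 ==> d != -2) && (2*c == 0 <==> 3*g <= 4)))
Answer: WP = ((g == -6 || 2*d > 5) ==> (2*c + 6*d == -4 <==> 3*g <= 4)) && ((!(g == -6 || 2*d > 5)) ==> ((c + q >= -10 ==> d != -2) && (2*c == 0 <==> 3*g <= 4)))


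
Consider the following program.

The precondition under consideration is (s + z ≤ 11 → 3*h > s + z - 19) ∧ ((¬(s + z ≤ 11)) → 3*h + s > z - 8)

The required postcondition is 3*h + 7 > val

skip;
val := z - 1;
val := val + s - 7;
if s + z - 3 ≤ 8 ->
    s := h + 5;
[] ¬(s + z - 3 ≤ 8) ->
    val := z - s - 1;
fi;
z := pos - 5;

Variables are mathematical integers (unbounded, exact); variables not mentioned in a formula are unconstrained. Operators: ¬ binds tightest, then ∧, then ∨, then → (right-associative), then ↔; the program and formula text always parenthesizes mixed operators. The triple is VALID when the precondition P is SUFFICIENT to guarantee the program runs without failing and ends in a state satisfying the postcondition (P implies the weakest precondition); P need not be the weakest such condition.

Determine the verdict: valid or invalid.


Working backward. After the program, the postcondition 3*h + 7 > val must hold; in canonical form it is 3*h > val - 7.
Before z := pos - 5: 3*h > val - 7
Then branch requires 3*h > val - 7; else branch requires 3*h + s > z - 8.
Before the if: (s + z ≤ 11 → 3*h > val - 7) ∧ ((¬(s + z ≤ 11)) → 3*h + s > z - 8)
Before val := val + s - 7: (s + z ≤ 11 → 3*h > s + val - 14) ∧ ((¬(s + z ≤ 11)) → 3*h + s > z - 8)
Before val := z - 1: (s + z ≤ 11 → 3*h > s + z - 15) ∧ ((¬(s + z ≤ 11)) → 3*h + s > z - 8)
Before skip: (s + z ≤ 11 → 3*h > s + z - 15) ∧ ((¬(s + z ≤ 11)) → 3*h + s > z - 8)
The weakest precondition is (s + z ≤ 11 → 3*h > s + z - 15) ∧ ((¬(s + z ≤ 11)) → 3*h + s > z - 8).
Check whether (s + z ≤ 11 → 3*h > s + z - 19) ∧ ((¬(s + z ≤ 11)) → 3*h + s > z - 8) implies it.
Countermodel: at the initial state h = -5, s = 0, z = 0, the precondition holds but the weakest precondition fails.
Answer: invalid


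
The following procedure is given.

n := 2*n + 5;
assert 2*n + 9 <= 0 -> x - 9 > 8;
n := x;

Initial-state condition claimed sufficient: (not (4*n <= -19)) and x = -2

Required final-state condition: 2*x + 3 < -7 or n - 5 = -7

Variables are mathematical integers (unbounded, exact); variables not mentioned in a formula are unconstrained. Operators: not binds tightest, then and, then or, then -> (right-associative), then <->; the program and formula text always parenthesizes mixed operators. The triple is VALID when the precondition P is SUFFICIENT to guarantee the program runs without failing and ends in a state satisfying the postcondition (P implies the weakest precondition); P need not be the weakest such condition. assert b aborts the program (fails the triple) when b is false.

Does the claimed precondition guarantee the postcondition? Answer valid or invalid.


Working backward. After the program, the postcondition 2*x + 3 < -7 or n - 5 = -7 must hold; in canonical form it is 2*x < -10 or n = -2.
Before n := x: 2*x < -10 or x = -2
Before assert 2*n + 9 <= 0 -> x - 9 > 8: (2*n <= -9 -> x > 17) and (2*x < -10 or x = -2)
Before n := 2*n + 5: (4*n <= -19 -> x > 17) and (2*x < -10 or x = -2)
The weakest precondition is (4*n <= -19 -> x > 17) and (2*x < -10 or x = -2).
Check whether (not (4*n <= -19)) and x = -2 implies it.
Every state satisfying the precondition satisfies the weakest precondition: the implication holds.
Answer: valid


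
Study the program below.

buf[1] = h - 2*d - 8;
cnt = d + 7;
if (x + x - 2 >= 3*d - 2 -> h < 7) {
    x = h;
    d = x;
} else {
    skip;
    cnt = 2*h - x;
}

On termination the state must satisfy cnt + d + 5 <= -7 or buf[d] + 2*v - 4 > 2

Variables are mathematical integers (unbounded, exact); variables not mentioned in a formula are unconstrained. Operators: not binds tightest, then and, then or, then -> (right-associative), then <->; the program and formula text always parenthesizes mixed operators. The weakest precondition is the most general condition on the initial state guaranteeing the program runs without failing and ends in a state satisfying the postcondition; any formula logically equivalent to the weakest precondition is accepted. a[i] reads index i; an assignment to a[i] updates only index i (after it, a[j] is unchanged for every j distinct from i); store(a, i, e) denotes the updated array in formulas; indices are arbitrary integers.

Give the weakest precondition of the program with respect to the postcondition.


Working backward. After the program, the postcondition cnt + d + 5 <= -7 or buf[d] + 2*v - 4 > 2 must hold; in canonical form it is cnt + d <= -12 or buf[d] + 2*v > 6.
Then branch requires cnt + h <= -12 or buf[h] + 2*v > 6; else branch requires d + 2*h <= x - 12 or buf[d] + 2*v > 6.
Before the if: ((2*x >= 3*d -> h < 7) -> (cnt + h <= -12 or buf[h] + 2*v > 6)) and ((not (2*x >= 3*d -> h < 7)) -> (d + 2*h <= x - 12 or buf[d] + 2*v > 6))
Before cnt := d + 7: ((2*x >= 3*d -> h < 7) -> (d + h <= -19 or buf[h] + 2*v > 6)) and ((not (2*x >= 3*d -> h < 7)) -> (d + 2*h <= x - 12 or buf[d] + 2*v > 6))
Before buf[1] := h - 2*d - 8: ((2*x >= 3*d -> h < 7) -> (d + h <= -19 or store(buf, 1, -2*d + h - 8)[h] + 2*v > 6)) and ((not (2*x >= 3*d -> h < 7)) -> (d + 2*h <= x - 12 or store(buf, 1, -2*d + h - 8)[d] + 2*v > 6))
Answer: WP = ((2*x >= 3*d -> h < 7) -> (d + h <= -19 or store(buf, 1, -2*d + h - 8)[h] + 2*v > 6)) and ((not (2*x >= 3*d -> h < 7)) -> (d + 2*h <= x - 12 or store(buf, 1, -2*d + h - 8)[d] + 2*v > 6))


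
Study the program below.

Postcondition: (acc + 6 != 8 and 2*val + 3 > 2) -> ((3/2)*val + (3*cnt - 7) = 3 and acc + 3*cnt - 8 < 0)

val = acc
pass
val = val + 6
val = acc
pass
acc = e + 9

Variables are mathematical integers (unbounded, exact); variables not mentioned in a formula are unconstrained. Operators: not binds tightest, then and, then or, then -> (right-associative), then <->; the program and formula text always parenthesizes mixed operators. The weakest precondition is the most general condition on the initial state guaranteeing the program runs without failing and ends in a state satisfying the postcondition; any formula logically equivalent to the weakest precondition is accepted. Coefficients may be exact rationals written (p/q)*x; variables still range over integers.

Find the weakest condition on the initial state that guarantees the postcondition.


Working backward. After the program, the postcondition (acc + 6 != 8 and 2*val + 3 > 2) -> ((3/2)*val + (3*cnt - 7) = 3 and acc + 3*cnt - 8 < 0) must hold; in canonical form it is (acc != 2 and 2*val > -1) -> (3*cnt + (3/2)*val = 10 and acc + 3*cnt < 8).
Before acc := e + 9: (e != -7 and 2*val > -1) -> (3*cnt + (3/2)*val = 10 and 3*cnt + e < -1)
Before skip: (e != -7 and 2*val > -1) -> (3*cnt + (3/2)*val = 10 and 3*cnt + e < -1)
Before val := acc: (e != -7 and 2*acc > -1) -> ((3/2)*acc + 3*cnt = 10 and 3*cnt + e < -1)
Before val := val + 6: (e != -7 and 2*acc > -1) -> ((3/2)*acc + 3*cnt = 10 and 3*cnt + e < -1)
Before skip: (e != -7 and 2*acc > -1) -> ((3/2)*acc + 3*cnt = 10 and 3*cnt + e < -1)
Before val := acc: (e != -7 and 2*acc > -1) -> ((3/2)*acc + 3*cnt = 10 and 3*cnt + e < -1)
Answer: WP = (e != -7 and 2*acc > -1) -> ((3/2)*acc + 3*cnt = 10 and 3*cnt + e < -1)


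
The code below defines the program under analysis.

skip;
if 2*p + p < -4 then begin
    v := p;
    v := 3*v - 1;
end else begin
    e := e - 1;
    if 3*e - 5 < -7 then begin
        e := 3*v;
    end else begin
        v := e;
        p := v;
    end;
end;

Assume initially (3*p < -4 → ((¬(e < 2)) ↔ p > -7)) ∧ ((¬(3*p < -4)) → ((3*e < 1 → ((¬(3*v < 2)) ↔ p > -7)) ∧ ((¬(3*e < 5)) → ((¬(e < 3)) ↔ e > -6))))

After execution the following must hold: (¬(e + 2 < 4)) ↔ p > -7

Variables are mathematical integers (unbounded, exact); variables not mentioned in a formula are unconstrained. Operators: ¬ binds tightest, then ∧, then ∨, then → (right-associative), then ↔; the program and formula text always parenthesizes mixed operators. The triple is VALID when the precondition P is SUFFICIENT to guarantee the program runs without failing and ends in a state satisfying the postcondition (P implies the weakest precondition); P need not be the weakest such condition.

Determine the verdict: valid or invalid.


Working backward. After the program, the postcondition (¬(e + 2 < 4)) ↔ p > -7 must hold; in canonical form it is (¬(e < 2)) ↔ p > -7.
Then branch requires (¬(e < 2)) ↔ p > -7; else branch requires (3*e < 1 → ((¬(3*v < 2)) ↔ p > -7)) ∧ ((¬(3*e < 1)) → ((¬(e < 3)) ↔ e > -6)).
Before the if: (3*p < -4 → ((¬(e < 2)) ↔ p > -7)) ∧ ((¬(3*p < -4)) → ((3*e < 1 → ((¬(3*v < 2)) ↔ p > -7)) ∧ ((¬(3*e < 1)) → ((¬(e < 3)) ↔ e > -6))))
Before skip: (3*p < -4 → ((¬(e < 2)) ↔ p > -7)) ∧ ((¬(3*p < -4)) → ((3*e < 1 → ((¬(3*v < 2)) ↔ p > -7)) ∧ ((¬(3*e < 1)) → ((¬(e < 3)) ↔ e > -6))))
The weakest precondition is (3*p < -4 → ((¬(e < 2)) ↔ p > -7)) ∧ ((¬(3*p < -4)) → ((3*e < 1 → ((¬(3*v < 2)) ↔ p > -7)) ∧ ((¬(3*e < 1)) → ((¬(e < 3)) ↔ e > -6)))).
Check whether (3*p < -4 → ((¬(e < 2)) ↔ p > -7)) ∧ ((¬(3*p < -4)) → ((3*e < 1 → ((¬(3*v < 2)) ↔ p > -7)) ∧ ((¬(3*e < 5)) → ((¬(e < 3)) ↔ e > -6)))) implies it.
Countermodel: at the initial state e = 1, p = -1, v = 0, the precondition holds but the weakest precondition fails.
Answer: invalid


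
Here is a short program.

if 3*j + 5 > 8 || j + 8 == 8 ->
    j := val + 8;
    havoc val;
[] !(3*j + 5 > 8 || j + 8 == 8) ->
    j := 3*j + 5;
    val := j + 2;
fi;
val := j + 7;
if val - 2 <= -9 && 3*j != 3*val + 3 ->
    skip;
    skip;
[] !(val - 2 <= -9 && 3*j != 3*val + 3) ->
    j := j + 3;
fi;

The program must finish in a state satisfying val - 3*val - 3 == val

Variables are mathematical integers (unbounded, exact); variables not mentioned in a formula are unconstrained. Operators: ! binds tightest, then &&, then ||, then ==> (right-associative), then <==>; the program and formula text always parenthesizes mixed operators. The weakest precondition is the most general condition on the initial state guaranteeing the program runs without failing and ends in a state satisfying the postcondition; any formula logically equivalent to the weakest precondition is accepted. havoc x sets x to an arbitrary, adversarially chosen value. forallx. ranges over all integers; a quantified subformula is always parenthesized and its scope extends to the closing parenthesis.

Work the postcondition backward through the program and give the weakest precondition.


Working backward. After the program, the postcondition val - 3*val - 3 == val must hold; in canonical form it is 3*val == -3.
Then branch requires 3*val == -3; else branch requires 3*val == -3.
Before the if: ((val <= -7 && 3*j != 3*val + 3) ==> 3*val == -3) && ((!(val <= -7 && 3*j != 3*val + 3)) ==> 3*val == -3)
Before val := j + 7: (j <= -14 ==> 3*j == -24) && ((!(j <= -14)) ==> 3*j == -24)
Then branch requires (val <= -22 ==> 3*val == -48) && ((!(val <= -22)) ==> 3*val == -48); else branch requires (3*j <= -19 ==> 9*j == -39) && ((!(3*j <= -19)) ==> 9*j == -39).
Before the if: ((3*j > 3 || j == 0) ==> ((val <= -22 ==> 3*val == -48) && ((!(val <= -22)) ==> 3*val == -48))) && ((!(3*j > 3 || j == 0)) ==> ((3*j <= -19 ==> 9*j == -39) && ((!(3*j <= -19)) ==> 9*j == -39)))
Answer: WP = ((3*j > 3 || j == 0) ==> ((val <= -22 ==> 3*val == -48) && ((!(val <= -22)) ==> 3*val == -48))) && ((!(3*j > 3 || j == 0)) ==> ((3*j <= -19 ==> 9*j == -39) && ((!(3*j <= -19)) ==> 9*j == -39)))


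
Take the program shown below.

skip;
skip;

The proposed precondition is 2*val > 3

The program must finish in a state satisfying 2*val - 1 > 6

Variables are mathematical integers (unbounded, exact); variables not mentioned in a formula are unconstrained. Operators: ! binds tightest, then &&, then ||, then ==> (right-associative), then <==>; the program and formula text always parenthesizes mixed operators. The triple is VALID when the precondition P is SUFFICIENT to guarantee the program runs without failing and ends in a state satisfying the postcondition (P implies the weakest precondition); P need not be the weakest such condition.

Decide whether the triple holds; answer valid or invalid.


Working backward. After the program, the postcondition 2*val - 1 > 6 must hold; in canonical form it is 2*val > 7.
Before skip: 2*val > 7
Before skip: 2*val > 7
The weakest precondition is 2*val > 7.
Check whether 2*val > 3 implies it.
Countermodel: at the initial state val = 2, the precondition holds but the weakest precondition fails.
Answer: invalid


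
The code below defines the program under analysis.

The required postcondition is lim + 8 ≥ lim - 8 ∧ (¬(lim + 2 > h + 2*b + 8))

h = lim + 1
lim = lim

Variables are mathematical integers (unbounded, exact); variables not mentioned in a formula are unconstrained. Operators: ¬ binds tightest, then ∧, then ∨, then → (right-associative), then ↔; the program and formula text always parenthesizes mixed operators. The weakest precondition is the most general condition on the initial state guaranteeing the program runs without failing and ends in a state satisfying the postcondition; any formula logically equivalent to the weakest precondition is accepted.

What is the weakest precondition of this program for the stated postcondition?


Working backward. After the program, the postcondition lim + 8 ≥ lim - 8 ∧ (¬(lim + 2 > h + 2*b + 8)) must hold; in canonical form it is ¬(lim > 2*b + h + 6).
Before lim := lim: ¬(lim > 2*b + h + 6)
Before h := lim + 1: ¬(2*b < -7)
Answer: WP = ¬(2*b < -7)


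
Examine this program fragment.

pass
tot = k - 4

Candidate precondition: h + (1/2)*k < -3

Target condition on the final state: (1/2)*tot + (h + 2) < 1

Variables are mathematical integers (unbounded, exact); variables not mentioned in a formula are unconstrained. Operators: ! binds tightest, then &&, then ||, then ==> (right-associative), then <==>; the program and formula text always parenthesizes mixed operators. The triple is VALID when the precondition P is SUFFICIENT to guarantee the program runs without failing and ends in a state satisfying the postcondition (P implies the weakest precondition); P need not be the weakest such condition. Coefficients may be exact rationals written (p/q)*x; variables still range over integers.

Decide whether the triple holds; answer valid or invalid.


Working backward. After the program, the postcondition (1/2)*tot + (h + 2) < 1 must hold; in canonical form it is h + (1/2)*tot < -1.
Before tot := k - 4: h + (1/2)*k < 1
Before skip: h + (1/2)*k < 1
The weakest precondition is h + (1/2)*k < 1.
Check whether h + (1/2)*k < -3 implies it.
Every state satisfying the precondition satisfies the weakest precondition: the implication holds.
Answer: valid


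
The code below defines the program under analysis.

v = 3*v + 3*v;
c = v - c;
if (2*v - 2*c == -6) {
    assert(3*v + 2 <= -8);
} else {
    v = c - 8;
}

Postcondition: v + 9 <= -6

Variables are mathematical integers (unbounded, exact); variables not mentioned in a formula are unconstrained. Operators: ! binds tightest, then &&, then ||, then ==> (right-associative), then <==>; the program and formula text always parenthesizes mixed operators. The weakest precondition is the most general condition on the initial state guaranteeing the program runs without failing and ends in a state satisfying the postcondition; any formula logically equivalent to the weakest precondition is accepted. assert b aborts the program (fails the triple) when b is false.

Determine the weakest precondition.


Working backward. After the program, the postcondition v + 9 <= -6 must hold; in canonical form it is v <= -15.
Then branch requires 3*v <= -10 && v <= -15; else branch requires c <= -7.
Before the if: (2*v == 2*c - 6 ==> (3*v <= -10 && v <= -15)) && ((!(2*v == 2*c - 6)) ==> c <= -7)
Before c := v - c: (2*c == -6 ==> (3*v <= -10 && v <= -15)) && ((!(2*c == -6)) ==> v <= c - 7)
Before v := 3*v + 3*v: (2*c == -6 ==> (18*v <= -10 && 6*v <= -15)) && ((!(2*c == -6)) ==> 6*v <= c - 7)
Answer: WP = (2*c == -6 ==> (18*v <= -10 && 6*v <= -15)) && ((!(2*c == -6)) ==> 6*v <= c - 7)


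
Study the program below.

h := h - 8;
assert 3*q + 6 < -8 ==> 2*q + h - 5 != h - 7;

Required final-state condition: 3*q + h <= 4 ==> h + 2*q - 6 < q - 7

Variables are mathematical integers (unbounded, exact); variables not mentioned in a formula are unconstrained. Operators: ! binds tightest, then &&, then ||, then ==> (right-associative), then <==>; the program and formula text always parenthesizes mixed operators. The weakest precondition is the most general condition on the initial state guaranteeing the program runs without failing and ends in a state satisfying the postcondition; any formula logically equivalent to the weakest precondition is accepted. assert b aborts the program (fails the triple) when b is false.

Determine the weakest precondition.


Working backward. After the program, the postcondition 3*q + h <= 4 ==> h + 2*q - 6 < q - 7 must hold; in canonical form it is h + 3*q <= 4 ==> h + q < -1.
Before assert 3*q + 6 < -8 ==> 2*q + h - 5 != h - 7: (3*q < -14 ==> 2*q != -2) && (h + 3*q <= 4 ==> h + q < -1)
Before h := h - 8: (3*q < -14 ==> 2*q != -2) && (h + 3*q <= 12 ==> h + q < 7)
Answer: WP = (3*q < -14 ==> 2*q != -2) && (h + 3*q <= 12 ==> h + q < 7)


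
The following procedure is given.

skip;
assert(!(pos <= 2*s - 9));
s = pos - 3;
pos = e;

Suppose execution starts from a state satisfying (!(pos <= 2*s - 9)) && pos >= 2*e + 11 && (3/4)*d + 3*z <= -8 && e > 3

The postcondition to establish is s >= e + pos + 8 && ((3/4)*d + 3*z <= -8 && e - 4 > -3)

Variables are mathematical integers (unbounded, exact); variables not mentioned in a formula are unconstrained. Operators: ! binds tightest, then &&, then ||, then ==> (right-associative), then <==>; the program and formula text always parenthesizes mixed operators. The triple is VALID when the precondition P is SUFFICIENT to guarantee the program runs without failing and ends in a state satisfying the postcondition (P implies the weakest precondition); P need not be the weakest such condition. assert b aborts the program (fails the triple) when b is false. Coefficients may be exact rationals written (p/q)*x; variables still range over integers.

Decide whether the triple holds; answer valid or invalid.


Working backward. After the program, the postcondition s >= e + pos + 8 && ((3/4)*d + 3*z <= -8 && e - 4 > -3) must hold; in canonical form it is s >= e + pos + 8 && (3/4)*d + 3*z <= -8 && e > 1.
Before pos := e: s >= 2*e + 8 && (3/4)*d + 3*z <= -8 && e > 1
Before s := pos - 3: pos >= 2*e + 11 && (3/4)*d + 3*z <= -8 && e > 1
Before assert !(pos <= 2*s - 9): (!(pos <= 2*s - 9)) && pos >= 2*e + 11 && (3/4)*d + 3*z <= -8 && e > 1
Before skip: (!(pos <= 2*s - 9)) && pos >= 2*e + 11 && (3/4)*d + 3*z <= -8 && e > 1
The weakest precondition is (!(pos <= 2*s - 9)) && pos >= 2*e + 11 && (3/4)*d + 3*z <= -8 && e > 1.
Check whether (!(pos <= 2*s - 9)) && pos >= 2*e + 11 && (3/4)*d + 3*z <= -8 && e > 3 implies it.
Every state satisfying the precondition satisfies the weakest precondition: the implication holds.
Answer: valid


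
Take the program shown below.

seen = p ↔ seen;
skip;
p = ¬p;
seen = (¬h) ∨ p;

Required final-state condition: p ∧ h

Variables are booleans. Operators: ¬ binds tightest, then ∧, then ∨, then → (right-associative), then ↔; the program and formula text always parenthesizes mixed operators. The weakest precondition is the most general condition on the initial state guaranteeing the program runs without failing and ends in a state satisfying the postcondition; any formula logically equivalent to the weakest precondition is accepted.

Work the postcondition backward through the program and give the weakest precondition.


Working backward. After the program, p ∧ h must hold.
Before seen := (¬h) ∨ p: p ∧ h
Before p := ¬p: (¬p) ∧ h
Before skip: (¬p) ∧ h
Before seen := p ↔ seen: (¬p) ∧ h
Answer: WP = (¬p) ∧ h


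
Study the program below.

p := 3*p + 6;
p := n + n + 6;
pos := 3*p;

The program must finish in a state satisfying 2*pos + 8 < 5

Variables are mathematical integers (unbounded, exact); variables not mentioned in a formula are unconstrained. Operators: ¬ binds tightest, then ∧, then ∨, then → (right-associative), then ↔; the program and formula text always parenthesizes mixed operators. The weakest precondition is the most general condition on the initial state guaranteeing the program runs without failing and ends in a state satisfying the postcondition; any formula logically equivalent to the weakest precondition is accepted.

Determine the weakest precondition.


Working backward. After the program, the postcondition 2*pos + 8 < 5 must hold; in canonical form it is 2*pos < -3.
Before pos := 3*p: 6*p < -3
Before p := n + n + 6: 12*n < -39
Before p := 3*p + 6: 12*n < -39
Answer: WP = 12*n < -39


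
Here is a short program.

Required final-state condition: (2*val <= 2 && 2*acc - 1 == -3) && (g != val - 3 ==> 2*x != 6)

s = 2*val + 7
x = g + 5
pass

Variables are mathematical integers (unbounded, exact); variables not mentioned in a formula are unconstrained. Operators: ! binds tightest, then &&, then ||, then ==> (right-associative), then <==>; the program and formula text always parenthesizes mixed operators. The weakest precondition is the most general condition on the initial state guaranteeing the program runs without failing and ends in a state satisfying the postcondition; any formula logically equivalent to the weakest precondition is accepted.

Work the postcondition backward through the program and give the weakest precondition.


Working backward. After the program, the postcondition (2*val <= 2 && 2*acc - 1 == -3) && (g != val - 3 ==> 2*x != 6) must hold; in canonical form it is 2*val <= 2 && 2*acc == -2 && (g != val - 3 ==> 2*x != 6).
Before skip: 2*val <= 2 && 2*acc == -2 && (g != val - 3 ==> 2*x != 6)
Before x := g + 5: 2*val <= 2 && 2*acc == -2 && (g != val - 3 ==> 2*g != -4)
Before s := 2*val + 7: 2*val <= 2 && 2*acc == -2 && (g != val - 3 ==> 2*g != -4)
Answer: WP = 2*val <= 2 && 2*acc == -2 && (g != val - 3 ==> 2*g != -4)


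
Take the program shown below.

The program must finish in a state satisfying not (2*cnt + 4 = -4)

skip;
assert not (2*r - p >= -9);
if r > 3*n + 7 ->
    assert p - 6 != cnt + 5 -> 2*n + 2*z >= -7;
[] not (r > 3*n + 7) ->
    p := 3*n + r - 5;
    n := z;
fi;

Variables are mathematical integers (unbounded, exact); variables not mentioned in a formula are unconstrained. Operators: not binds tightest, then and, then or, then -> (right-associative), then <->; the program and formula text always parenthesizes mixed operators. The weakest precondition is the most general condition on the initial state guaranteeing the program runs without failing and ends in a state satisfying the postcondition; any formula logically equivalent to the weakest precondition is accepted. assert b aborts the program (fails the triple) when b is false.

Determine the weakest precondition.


Working backward. After the program, the postcondition not (2*cnt + 4 = -4) must hold; in canonical form it is not (2*cnt = -8).
Then branch requires (p != cnt + 11 -> 2*n + 2*z >= -7) and (not (2*cnt = -8)); else branch requires not (2*cnt = -8).
Before the if: (r > 3*n + 7 -> ((p != cnt + 11 -> 2*n + 2*z >= -7) and (not (2*cnt = -8)))) and ((not (r > 3*n + 7)) -> (not (2*cnt = -8)))
Before assert not (2*r - p >= -9): (not (2*r >= p - 9)) and (r > 3*n + 7 -> ((p != cnt + 11 -> 2*n + 2*z >= -7) and (not (2*cnt = -8)))) and ((not (r > 3*n + 7)) -> (not (2*cnt = -8)))
Before skip: (not (2*r >= p - 9)) and (r > 3*n + 7 -> ((p != cnt + 11 -> 2*n + 2*z >= -7) and (not (2*cnt = -8)))) and ((not (r > 3*n + 7)) -> (not (2*cnt = -8)))
Answer: WP = (not (2*r >= p - 9)) and (r > 3*n + 7 -> ((p != cnt + 11 -> 2*n + 2*z >= -7) and (not (2*cnt = -8)))) and ((not (r > 3*n + 7)) -> (not (2*cnt = -8)))
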